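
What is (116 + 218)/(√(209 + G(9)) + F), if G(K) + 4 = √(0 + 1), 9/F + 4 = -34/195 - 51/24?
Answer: 23041170360/9848141887 + 16127178143*√206/9848141887 ≈ 25.843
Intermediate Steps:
F = -14040/9827 (F = 9/(-4 + (-34/195 - 51/24)) = 9/(-4 + (-34*1/195 - 51*1/24)) = 9/(-4 + (-34/195 - 17/8)) = 9/(-4 - 3587/1560) = 9/(-9827/1560) = 9*(-1560/9827) = -14040/9827 ≈ -1.4287)
G(K) = -3 (G(K) = -4 + √(0 + 1) = -4 + √1 = -4 + 1 = -3)
(116 + 218)/(√(209 + G(9)) + F) = (116 + 218)/(√(209 - 3) - 14040/9827) = 334/(√206 - 14040/9827) = 334/(-14040/9827 + √206)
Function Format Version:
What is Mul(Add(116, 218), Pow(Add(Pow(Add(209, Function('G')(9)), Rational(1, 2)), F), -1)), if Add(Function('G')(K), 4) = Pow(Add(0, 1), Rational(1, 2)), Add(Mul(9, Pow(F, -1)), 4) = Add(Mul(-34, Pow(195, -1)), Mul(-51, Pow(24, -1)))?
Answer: Add(Rational(23041170360, 9848141887), Mul(Rational(16127178143, 9848141887), Pow(206, Rational(1, 2)))) ≈ 25.843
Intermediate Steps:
F = Rational(-14040, 9827) (F = Mul(9, Pow(Add(-4, Add(Mul(-34, Pow(195, -1)), Mul(-51, Pow(24, -1)))), -1)) = Mul(9, Pow(Add(-4, Add(Mul(-34, Rational(1, 195)), Mul(-51, Rational(1, 24)))), -1)) = Mul(9, Pow(Add(-4, Add(Rational(-34, 195), Rational(-17, 8))), -1)) = Mul(9, Pow(Add(-4, Rational(-3587, 1560)), -1)) = Mul(9, Pow(Rational(-9827, 1560), -1)) = Mul(9, Rational(-1560, 9827)) = Rational(-14040, 9827) ≈ -1.4287)
Function('G')(K) = -3 (Function('G')(K) = Add(-4, Pow(Add(0, 1), Rational(1, 2))) = Add(-4, Pow(1, Rational(1, 2))) = Add(-4, 1) = -3)
Mul(Add(116, 218), Pow(Add(Pow(Add(209, Function('G')(9)), Rational(1, 2)), F), -1)) = Mul(Add(116, 218), Pow(Add(Pow(Add(209, -3), Rational(1, 2)), Rational(-14040, 9827)), -1)) = Mul(334, Pow(Add(Pow(206, Rational(1, 2)), Rational(-14040, 9827)), -1)) = Mul(334, Pow(Add(Rational(-14040, 9827), Pow(206, Rational(1, 2))), -1))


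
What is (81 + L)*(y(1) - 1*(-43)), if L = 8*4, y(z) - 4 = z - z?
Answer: 5311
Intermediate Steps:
y(z) = 4 (y(z) = 4 + (z - z) = 4 + 0 = 4)
L = 32
(81 + L)*(y(1) - 1*(-43)) = (81 + 32)*(4 - 1*(-43)) = 113*(4 + 43) = 113*47 = 5311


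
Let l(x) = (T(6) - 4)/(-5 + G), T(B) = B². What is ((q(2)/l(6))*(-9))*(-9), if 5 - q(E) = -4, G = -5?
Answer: -3645/16 ≈ -227.81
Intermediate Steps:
q(E) = 9 (q(E) = 5 - 1*(-4) = 5 + 4 = 9)
l(x) = -16/5 (l(x) = (6² - 4)/(-5 - 5) = (36 - 4)/(-10) = 32*(-⅒) = -16/5)
((q(2)/l(6))*(-9))*(-9) = ((9/(-16/5))*(-9))*(-9) = ((9*(-5/16))*(-9))*(-9) = -45/16*(-9)*(-9) = (405/16)*(-9) = -3645/16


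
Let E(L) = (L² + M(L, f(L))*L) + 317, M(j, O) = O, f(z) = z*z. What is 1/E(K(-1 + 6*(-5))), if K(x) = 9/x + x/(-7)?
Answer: 10218313/4138345681 ≈ 0.0024692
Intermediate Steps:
f(z) = z²
K(x) = 9/x - x/7 (K(x) = 9/x + x*(-⅐) = 9/x - x/7)
E(L) = 317 + L² + L³ (E(L) = (L² + L²*L) + 317 = (L² + L³) + 317 = 317 + L² + L³)
1/E(K(-1 + 6*(-5))) = 1/(317 + (9/(-1 + 6*(-5)) - (-1 + 6*(-5))/7)² + (9/(-1 + 6*(-5)) - (-1 + 6*(-5))/7)³) = 1/(317 + (9/(-1 - 30) - (-1 - 30)/7)² + (9/(-1 - 30) - (-1 - 30)/7)³) = 1/(317 + (9/(-31) - ⅐*(-31))² + (9/(-31) - ⅐*(-31))³) = 1/(317 + (9*(-1/31) + 31/7)² + (9*(-1/31) + 31/7)³) = 1/(317 + (-9/31 + 31/7)² + (-9/31 + 31/7)³) = 1/(317 + (898/217)² + (898/217)³) = 1/(317 + 806404/47089 + 724150792/10218313) = 1/(4138345681/10218313) = 10218313/4138345681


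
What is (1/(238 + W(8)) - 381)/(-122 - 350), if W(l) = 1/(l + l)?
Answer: 1451213/1797848 ≈ 0.80719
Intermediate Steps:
W(l) = 1/(2*l)
(1/(238 + W(8)) - 381)/(-122 - 350) = (1/(238 + (1/2)/8) - 381)/(-122 - 350) = (1/(238 + (1/2)*(1/8)) - 381)/(-472) = (1/(238 + 1/16) - 381)*(-1/472) = (1/(3809/16) - 381)*(-1/472) = (16/3809 - 381)*(-1/472) = -1451213/3809*(-1/472) = 1451213/1797848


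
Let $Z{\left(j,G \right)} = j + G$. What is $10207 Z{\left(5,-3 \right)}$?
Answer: $20414$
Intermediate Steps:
$Z{\left(j,G \right)} = G + j$
$10207 Z{\left(5,-3 \right)} = 10207 \left(-3 + 5\right) = 10207 \cdot 2 = 20414$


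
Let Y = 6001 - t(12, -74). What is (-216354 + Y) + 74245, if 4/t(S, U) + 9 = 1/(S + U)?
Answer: -76084124/559 ≈ -1.3611e+5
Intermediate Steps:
t(S, U) = 4/(-9 + 1/(S + U))
Y = 3354807/559 (Y = 6001 - 4*(-1*12 - 1*(-74))/(-1 + 9*12 + 9*(-74)) = 6001 - 4*(-12 + 74)/(-1 + 108 - 666) = 6001 - 4*62/(-559) = 6001 - 4*(-1)*62/559 = 6001 - 1*(-248/559) = 6001 + 248/559 = 3354807/559 ≈ 6001.4)
(-216354 + Y) + 74245 = (-216354 + 3354807/559) + 74245 = -117587079/559 + 74245 = -76084124/559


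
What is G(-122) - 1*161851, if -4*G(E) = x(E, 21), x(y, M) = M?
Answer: -647425/4 ≈ -1.6186e+5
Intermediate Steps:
G(E) = -21/4 (G(E) = -¼*21 = -21/4)
G(-122) - 1*161851 = -21/4 - 1*161851 = -21/4 - 161851 = -647425/4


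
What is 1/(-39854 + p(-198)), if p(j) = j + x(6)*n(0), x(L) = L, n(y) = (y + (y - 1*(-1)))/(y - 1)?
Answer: -1/40058 ≈ -2.4964e-5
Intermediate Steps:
n(y) = (1 + 2*y)/(-1 + y) (n(y) = (y + (y + 1))/(-1 + y) = (y + (1 + y))/(-1 + y) = (1 + 2*y)/(-1 + y))
p(j) = -6 + j (p(j) = j + 6*((1 + 2*0)/(-1 + 0)) = j + 6*((1 + 0)/(-1)) = j + 6*(-1*1) = j + 6*(-1) = j - 6 = -6 + j)
1/(-39854 + p(-198)) = 1/(-39854 + (-6 - 198)) = 1/(-39854 - 204) = 1/(-40058) = -1/40058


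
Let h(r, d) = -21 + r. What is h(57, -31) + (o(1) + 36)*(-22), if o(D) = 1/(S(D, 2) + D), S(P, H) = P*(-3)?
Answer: -745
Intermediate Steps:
S(P, H) = -3*P
o(D) = -1/(2*D) (o(D) = 1/(-3*D + D) = 1/(-2*D) = -1/(2*D))
h(57, -31) + (o(1) + 36)*(-22) = (-21 + 57) + (-1/2/1 + 36)*(-22) = 36 + (-1/2*1 + 36)*(-22) = 36 + (-1/2 + 36)*(-22) = 36 + (71/2)*(-22) = 36 - 781 = -745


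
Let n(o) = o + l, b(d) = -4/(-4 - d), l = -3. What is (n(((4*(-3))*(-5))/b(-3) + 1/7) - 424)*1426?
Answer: -4111158/7 ≈ -5.8731e+5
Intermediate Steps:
n(o) = -3 + o (n(o) = o - 3 = -3 + o)
(n(((4*(-3))*(-5))/b(-3) + 1/7) - 424)*1426 = ((-3 + (((4*(-3))*(-5))/((4/(4 - 3))) + 1/7)) - 424)*1426 = ((-3 + ((-12*(-5))/((4/1)) + 1*(1/7))) - 424)*1426 = ((-3 + (60/((4*1)) + 1/7)) - 424)*1426 = ((-3 + (60/4 + 1/7)) - 424)*1426 = ((-3 + (60*(1/4) + 1/7)) - 424)*1426 = ((-3 + (15 + 1/7)) - 424)*1426 = ((-3 + 106/7) - 424)*1426 = (85/7 - 424)*1426 = -2883/7*1426 = -4111158/7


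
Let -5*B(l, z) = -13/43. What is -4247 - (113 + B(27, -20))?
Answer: -937413/215 ≈ -4360.1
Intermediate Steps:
B(l, z) = 13/215 (B(l, z) = -(-13)/(5*43) = -1/5*(-13/43) = 13/215)
-4247 - (113 + B(27, -20)) = -4247 - (113 + 13/215) = -4247 - 1*24308/215 = -4247 - 24308/215 = -937413/215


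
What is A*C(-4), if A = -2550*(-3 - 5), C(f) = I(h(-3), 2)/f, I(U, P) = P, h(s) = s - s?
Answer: -10200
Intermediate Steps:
h(s) = 0
C(f) = 2/f
A = 20400 (A = -2550*(-8) = 20400)
A*C(-4) = 20400*(2/(-4)) = 20400*(2*(-1/4)) = 20400*(-1/2) = -10200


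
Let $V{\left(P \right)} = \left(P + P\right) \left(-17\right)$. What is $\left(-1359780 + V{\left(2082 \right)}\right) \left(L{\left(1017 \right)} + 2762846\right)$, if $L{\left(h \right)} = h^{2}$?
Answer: $-5432059822680$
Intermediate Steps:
$V{\left(P \right)} = - 34 P$ ($V{\left(P \right)} = 2 P \left(-17\right) = - 34 P$)
$\left(-1359780 + V{\left(2082 \right)}\right) \left(L{\left(1017 \right)} + 2762846\right) = \left(-1359780 - 70788\right) \left(1017^{2} + 2762846\right) = \left(-1359780 - 70788\right) \left(1034289 + 2762846\right) = \left(-1430568\right) 3797135 = -5432059822680$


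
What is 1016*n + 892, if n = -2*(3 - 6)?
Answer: 6988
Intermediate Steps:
n = 6 (n = -2*(-3) = 6)
1016*n + 892 = 1016*6 + 892 = 6096 + 892 = 6988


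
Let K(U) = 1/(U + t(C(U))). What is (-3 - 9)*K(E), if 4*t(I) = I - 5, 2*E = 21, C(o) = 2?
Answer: -16/13 ≈ -1.2308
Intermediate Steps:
E = 21/2 (E = (½)*21 = 21/2 ≈ 10.500)
t(I) = -5/4 + I/4 (t(I) = (I - 5)/4 = (-5 + I)/4 = -5/4 + I/4)
K(U) = 1/(-¾ + U) (K(U) = 1/(U + (-5/4 + (¼)*2)) = 1/(U + (-5/4 + ½)) = 1/(U - ¾) = 1/(-¾ + U))
(-3 - 9)*K(E) = (-3 - 9)*(4/(-3 + 4*(21/2))) = -48/(-3 + 42) = -48/39 = -12*4/39 = -16/13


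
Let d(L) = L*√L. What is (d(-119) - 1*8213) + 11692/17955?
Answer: -147452723/17955 - 119*I*√119 ≈ -8212.3 - 1298.1*I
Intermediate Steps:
d(L) = L^(3/2)
(d(-119) - 1*8213) + 11692/17955 = ((-119)^(3/2) - 1*8213) + 11692/17955 = (-119*I*√119 - 8213) + 11692*(1/17955) = (-8213 - 119*I*√119) + 11692/17955 = -147452723/17955 - 119*I*√119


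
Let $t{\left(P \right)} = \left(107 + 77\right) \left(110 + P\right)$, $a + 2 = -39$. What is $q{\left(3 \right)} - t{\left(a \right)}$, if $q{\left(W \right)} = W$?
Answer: $-12693$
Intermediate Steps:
$a = -41$ ($a = -2 - 39 = -41$)
$t{\left(P \right)} = 20240 + 184 P$ ($t{\left(P \right)} = 184 \left(110 + P\right) = 20240 + 184 P$)
$q{\left(3 \right)} - t{\left(a \right)} = 3 - \left(20240 + 184 \left(-41\right)\right) = 3 - \left(20240 - 7544\right) = 3 - 12696 = -12693$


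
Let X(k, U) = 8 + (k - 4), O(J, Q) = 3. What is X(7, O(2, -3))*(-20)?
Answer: -220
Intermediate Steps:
X(k, U) = 4 + k (X(k, U) = 8 + (-4 + k) = 4 + k)
X(7, O(2, -3))*(-20) = (4 + 7)*(-20) = 11*(-20) = -220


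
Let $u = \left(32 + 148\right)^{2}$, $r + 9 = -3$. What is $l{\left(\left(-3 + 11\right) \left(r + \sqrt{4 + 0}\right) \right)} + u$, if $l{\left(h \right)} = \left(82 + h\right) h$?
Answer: $32240$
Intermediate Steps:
$r = -12$ ($r = -9 - 3 = -12$)
$l{\left(h \right)} = h \left(82 + h\right)$
$u = 32400$ ($u = 180^{2} = 32400$)
$l{\left(\left(-3 + 11\right) \left(r + \sqrt{4 + 0}\right) \right)} + u = \left(-3 + 11\right) \left(-12 + \sqrt{4 + 0}\right) \left(82 + \left(-3 + 11\right) \left(-12 + \sqrt{4 + 0}\right)\right) + 32400 = 8 \left(-12 + \sqrt{4}\right) \left(82 + 8 \left(-12 + \sqrt{4}\right)\right) + 32400 = 8 \left(-12 + 2\right) \left(82 + 8 \left(-12 + 2\right)\right) + 32400 = 8 \left(-10\right) \left(82 + 8 \left(-10\right)\right) + 32400 = - 80 \left(82 - 80\right) + 32400 = \left(-80\right) 2 + 32400 = -160 + 32400 = 32240$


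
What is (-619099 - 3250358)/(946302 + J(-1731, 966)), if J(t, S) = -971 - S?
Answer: -3869457/944365 ≈ -4.0974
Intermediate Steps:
(-619099 - 3250358)/(946302 + J(-1731, 966)) = (-619099 - 3250358)/(946302 + (-971 - 1*966)) = -3869457/(946302 + (-971 - 966)) = -3869457/(946302 - 1937) = -3869457/944365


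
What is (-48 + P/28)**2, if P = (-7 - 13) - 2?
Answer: 466489/196 ≈ 2380.0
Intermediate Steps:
P = -22 (P = -20 - 2 = -22)
(-48 + P/28)**2 = (-48 - 22/28)**2 = (-48 - 22*1/28)**2 = (-48 - 11/14)**2 = (-683/14)**2 = 466489/196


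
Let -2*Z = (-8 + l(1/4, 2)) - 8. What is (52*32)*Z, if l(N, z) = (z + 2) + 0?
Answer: 9984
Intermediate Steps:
l(N, z) = 2 + z (l(N, z) = (2 + z) + 0 = 2 + z)
Z = 6 (Z = -((-8 + (2 + 2)) - 8)/2 = -((-8 + 4) - 8)/2 = -(-4 - 8)/2 = -½*(-12) = 6)
(52*32)*Z = (52*32)*6 = 1664*6 = 9984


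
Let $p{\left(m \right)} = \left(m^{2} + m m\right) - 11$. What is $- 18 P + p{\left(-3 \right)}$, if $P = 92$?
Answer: $-1649$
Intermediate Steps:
$p{\left(m \right)} = -11 + 2 m^{2}$ ($p{\left(m \right)} = \left(m^{2} + m^{2}\right) - 11 = 2 m^{2} - 11 = -11 + 2 m^{2}$)
$- 18 P + p{\left(-3 \right)} = \left(-18\right) 92 - \left(11 - 2 \left(-3\right)^{2}\right) = -1656 + \left(-11 + 2 \cdot 9\right) = -1656 + \left(-11 + 18\right) = -1656 + 7 = -1649$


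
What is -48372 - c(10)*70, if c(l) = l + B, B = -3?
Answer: -48862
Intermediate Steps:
c(l) = -3 + l (c(l) = l - 3 = -3 + l)
-48372 - c(10)*70 = -48372 - (-3 + 10)*70 = -48372 - 7*70 = -48372 - 1*490 = -48372 - 490 = -48862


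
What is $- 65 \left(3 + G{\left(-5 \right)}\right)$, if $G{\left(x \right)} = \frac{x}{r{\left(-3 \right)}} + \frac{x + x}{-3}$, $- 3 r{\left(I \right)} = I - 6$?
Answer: $- \frac{910}{3} \approx -303.33$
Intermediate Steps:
$r{\left(I \right)} = 2 - \frac{I}{3}$ ($r{\left(I \right)} = - \frac{I - 6}{3} = - \frac{-6 + I}{3} = 2 - \frac{I}{3}$)
$G{\left(x \right)} = - \frac{x}{3}$ ($G{\left(x \right)} = \frac{x}{2 - -1} + \frac{x + x}{-3} = \frac{x}{2 + 1} + 2 x \left(- \frac{1}{3}\right) = \frac{x}{3} - \frac{2 x}{3} = - \frac{x}{3}$)
$- 65 \left(3 + G{\left(-5 \right)}\right) = - 65 \left(3 - - \frac{5}{3}\right) = - 65 \left(3 + \frac{5}{3}\right) = \left(-65\right) \frac{14}{3} = - \frac{910}{3}$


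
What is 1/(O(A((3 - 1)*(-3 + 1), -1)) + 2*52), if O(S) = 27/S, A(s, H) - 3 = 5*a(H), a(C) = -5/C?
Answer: 28/2939 ≈ 0.0095271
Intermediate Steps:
a(C) = -5/C
A(s, H) = 3 - 25/H (A(s, H) = 3 + 5*(-5/H) = 3 - 25/H)
1/(O(A((3 - 1)*(-3 + 1), -1)) + 2*52) = 1/(27/(3 - 25/(-1)) + 2*52) = 1/(27/(3 - 25*(-1)) + 104) = 1/(27/(3 + 25) + 104) = 1/(27/28 + 104) = 1/(2939/28) = 28/2939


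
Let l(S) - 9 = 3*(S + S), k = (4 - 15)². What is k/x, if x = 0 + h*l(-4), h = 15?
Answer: -121/225 ≈ -0.53778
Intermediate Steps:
k = 121 (k = (-11)² = 121)
l(S) = 9 + 6*S (l(S) = 9 + 3*(S + S) = 9 + 3*(2*S) = 9 + 6*S)
x = -225 (x = 0 + 15*(9 + 6*(-4)) = 0 + 15*(9 - 24) = 0 + 15*(-15) = 0 - 225 = -225)
k/x = 121/(-225) = 121*(-1/225) = -121/225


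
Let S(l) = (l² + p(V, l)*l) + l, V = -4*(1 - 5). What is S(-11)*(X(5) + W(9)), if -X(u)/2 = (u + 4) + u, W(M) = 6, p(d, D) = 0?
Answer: -2420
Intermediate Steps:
V = 16 (V = -4*(-4) = 16)
X(u) = -8 - 4*u (X(u) = -2*((u + 4) + u) = -2*((4 + u) + u) = -2*(4 + 2*u) = -8 - 4*u)
S(l) = l + l² (S(l) = (l² + 0*l) + l = (l² + 0) + l = l² + l = l + l²)
S(-11)*(X(5) + W(9)) = (-11*(1 - 11))*((-8 - 4*5) + 6) = (-11*(-10))*((-8 - 20) + 6) = 110*(-28 + 6) = 110*(-22) = -2420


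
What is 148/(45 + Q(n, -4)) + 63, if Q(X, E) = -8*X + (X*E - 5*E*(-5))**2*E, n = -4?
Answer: 1773113/28147 ≈ 62.995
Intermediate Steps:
Q(X, E) = -8*X + E*(25*E + E*X)**2 (Q(X, E) = -8*X + (E*X + 25*E)**2*E = -8*X + (25*E + E*X)**2*E = -8*X + E*(25*E + E*X)**2)
148/(45 + Q(n, -4)) + 63 = 148/(45 + (-8*(-4) + (-4)**3*(25 - 4)**2)) + 63 = 148/(45 + (32 - 64*21**2)) + 63 = 148/(45 + (32 - 64*441)) + 63 = 148/(45 + (32 - 28224)) + 63 = 148/(45 - 28192) + 63 = 148/(-28147) + 63 = -1/28147*148 + 63 = -148/28147 + 63 = 1773113/28147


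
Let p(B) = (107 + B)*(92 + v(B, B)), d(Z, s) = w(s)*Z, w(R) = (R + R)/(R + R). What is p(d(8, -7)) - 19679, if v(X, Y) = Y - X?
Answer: -9099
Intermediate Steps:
w(R) = 1 (w(R) = (2*R)/((2*R)) = (2*R)*(1/(2*R)) = 1)
d(Z, s) = Z (d(Z, s) = 1*Z = Z)
p(B) = 9844 + 92*B (p(B) = (107 + B)*(92 + (B - B)) = (107 + B)*(92 + 0) = (107 + B)*92 = 9844 + 92*B)
p(d(8, -7)) - 19679 = (9844 + 92*8) - 19679 = (9844 + 736) - 19679 = 10580 - 19679 = -9099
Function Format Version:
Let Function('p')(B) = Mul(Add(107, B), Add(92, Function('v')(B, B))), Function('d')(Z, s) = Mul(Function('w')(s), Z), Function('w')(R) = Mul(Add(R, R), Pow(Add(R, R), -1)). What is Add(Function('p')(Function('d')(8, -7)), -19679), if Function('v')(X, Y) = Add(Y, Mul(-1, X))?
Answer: -9099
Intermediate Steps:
Function('w')(R) = 1 (Function('w')(R) = Mul(Mul(2, R), Pow(Mul(2, R), -1)) = Mul(Mul(2, R), Mul(Rational(1, 2), Pow(R, -1))) = 1)
Function('d')(Z, s) = Z (Function('d')(Z, s) = Mul(1, Z) = Z)
Function('p')(B) = Add(9844, Mul(92, B)) (Function('p')(B) = Mul(Add(107, B), Add(92, Add(B, Mul(-1, B)))) = Mul(Add(107, B), Add(92, 0)) = Mul(Add(107, B), 92) = Add(9844, Mul(92, B)))
Add(Function('p')(Function('d')(8, -7)), -19679) = Add(Add(9844, Mul(92, 8)), -19679) = Add(Add(9844, 736), -19679) = Add(10580, -19679) = -9099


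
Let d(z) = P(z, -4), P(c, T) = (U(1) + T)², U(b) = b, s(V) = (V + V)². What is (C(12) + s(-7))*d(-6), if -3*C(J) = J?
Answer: 1728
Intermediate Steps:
s(V) = 4*V² (s(V) = (2*V)² = 4*V²)
C(J) = -J/3
P(c, T) = (1 + T)²
d(z) = 9 (d(z) = (1 - 4)² = (-3)² = 9)
(C(12) + s(-7))*d(-6) = (-⅓*12 + 4*(-7)²)*9 = (-4 + 4*49)*9 = (-4 + 196)*9 = 192*9 = 1728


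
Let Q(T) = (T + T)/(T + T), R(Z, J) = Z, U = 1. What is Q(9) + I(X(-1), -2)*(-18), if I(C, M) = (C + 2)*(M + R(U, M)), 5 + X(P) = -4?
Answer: -125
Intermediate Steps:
X(P) = -9 (X(P) = -5 - 4 = -9)
Q(T) = 1 (Q(T) = (2*T)/((2*T)) = (2*T)*(1/(2*T)) = 1)
I(C, M) = (1 + M)*(2 + C) (I(C, M) = (C + 2)*(M + 1) = (2 + C)*(1 + M) = (1 + M)*(2 + C))
Q(9) + I(X(-1), -2)*(-18) = 1 + (2 - 9 + 2*(-2) - 9*(-2))*(-18) = 1 + (2 - 9 - 4 + 18)*(-18) = 1 + 7*(-18) = 1 - 126 = -125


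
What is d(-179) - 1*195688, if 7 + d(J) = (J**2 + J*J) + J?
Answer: -131792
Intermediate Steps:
d(J) = -7 + J + 2*J**2 (d(J) = -7 + ((J**2 + J*J) + J) = -7 + ((J**2 + J**2) + J) = -7 + (2*J**2 + J) = -7 + (J + 2*J**2) = -7 + J + 2*J**2)
d(-179) - 1*195688 = (-7 - 179 + 2*(-179)**2) - 1*195688 = (-7 - 179 + 2*32041) - 195688 = (-7 - 179 + 64082) - 195688 = 63896 - 195688 = -131792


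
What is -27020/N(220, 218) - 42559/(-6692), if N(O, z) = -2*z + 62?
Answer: 98367453/1251404 ≈ 78.606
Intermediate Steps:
N(O, z) = 62 - 2*z
-27020/N(220, 218) - 42559/(-6692) = -27020/(62 - 2*218) - 42559/(-6692) = -27020/(62 - 436) - 42559*(-1/6692) = -27020/(-374) + 42559/6692 = -27020*(-1/374) + 42559/6692 = 13510/187 + 42559/6692 = 98367453/1251404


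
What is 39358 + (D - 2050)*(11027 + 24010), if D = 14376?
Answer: 431905420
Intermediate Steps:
39358 + (D - 2050)*(11027 + 24010) = 39358 + (14376 - 2050)*(11027 + 24010) = 39358 + 12326*35037 = 39358 + 431866062 = 431905420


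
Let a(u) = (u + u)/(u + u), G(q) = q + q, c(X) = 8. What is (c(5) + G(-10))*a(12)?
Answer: -12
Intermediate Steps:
G(q) = 2*q
a(u) = 1 (a(u) = (2*u)/((2*u)) = (2*u)*(1/(2*u)) = 1)
(c(5) + G(-10))*a(12) = (8 + 2*(-10))*1 = (8 - 20)*1 = -12*1 = -12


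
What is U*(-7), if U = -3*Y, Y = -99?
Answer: -2079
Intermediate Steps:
U = 297 (U = -3*(-99) = 297)
U*(-7) = 297*(-7) = -2079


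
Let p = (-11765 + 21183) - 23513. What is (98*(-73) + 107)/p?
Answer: 7047/14095 ≈ 0.49996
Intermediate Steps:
p = -14095 (p = 9418 - 23513 = -14095)
(98*(-73) + 107)/p = (98*(-73) + 107)/(-14095) = (-7154 + 107)*(-1/14095) = -7047*(-1/14095) = 7047/14095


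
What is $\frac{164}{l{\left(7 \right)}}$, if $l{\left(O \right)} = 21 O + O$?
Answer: $\frac{82}{77} \approx 1.0649$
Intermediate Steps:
$l{\left(O \right)} = 22 O$
$\frac{164}{l{\left(7 \right)}} = \frac{164}{22 \cdot 7} = \frac{164}{154} = 164 \cdot \frac{1}{154} = \frac{82}{77}$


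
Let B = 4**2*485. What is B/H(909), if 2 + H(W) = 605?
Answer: 7760/603 ≈ 12.869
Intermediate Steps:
H(W) = 603 (H(W) = -2 + 605 = 603)
B = 7760 (B = 16*485 = 7760)
B/H(909) = 7760/603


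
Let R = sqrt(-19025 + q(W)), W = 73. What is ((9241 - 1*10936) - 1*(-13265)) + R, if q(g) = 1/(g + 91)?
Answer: 11570 + I*sqrt(127924059)/82 ≈ 11570.0 + 137.93*I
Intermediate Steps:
q(g) = 1/(91 + g)
R = I*sqrt(127924059)/82 (R = sqrt(-19025 + 1/(91 + 73)) = sqrt(-19025 + 1/164) = sqrt(-3120099/164) = I*sqrt(127924059)/82 ≈ 137.93*I)
((9241 - 1*10936) - 1*(-13265)) + R = ((9241 - 1*10936) - 1*(-13265)) + I*sqrt(127924059)/82 = ((9241 - 10936) + 13265) + I*sqrt(127924059)/82 = (-1695 + 13265) + I*sqrt(127924059)/82 = 11570 + I*sqrt(127924059)/82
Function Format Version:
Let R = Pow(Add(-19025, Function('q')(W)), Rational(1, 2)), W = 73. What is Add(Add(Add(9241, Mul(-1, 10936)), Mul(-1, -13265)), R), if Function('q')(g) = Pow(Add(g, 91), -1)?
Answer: Add(11570, Mul(Rational(1, 82), I, Pow(127924059, Rational(1, 2)))) ≈ Add(11570., Mul(137.93, I))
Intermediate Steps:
Function('q')(g) = Pow(Add(91, g), -1)
R = Mul(Rational(1, 82), I, Pow(127924059, Rational(1, 2))) (R = Pow(Add(-19025, Pow(Add(91, 73), -1)), Rational(1, 2)) = Pow(Add(-19025, Pow(164, -1)), Rational(1, 2)) = Pow(Add(-19025, Rational(1, 164)), Rational(1, 2)) = Pow(Rational(-3120099, 164), Rational(1, 2)) = Mul(Rational(1, 82), I, Pow(127924059, Rational(1, 2))) ≈ Mul(137.93, I))
Add(Add(Add(9241, Mul(-1, 10936)), Mul(-1, -13265)), R) = Add(Add(Add(9241, Mul(-1, 10936)), Mul(-1, -13265)), Mul(Rational(1, 82), I, Pow(127924059, Rational(1, 2)))) = Add(Add(Add(9241, -10936), 13265), Mul(Rational(1, 82), I, Pow(127924059, Rational(1, 2)))) = Add(Add(-1695, 13265), Mul(Rational(1, 82), I, Pow(127924059, Rational(1, 2)))) = Add(11570, Mul(Rational(1, 82), I, Pow(127924059, Rational(1, 2))))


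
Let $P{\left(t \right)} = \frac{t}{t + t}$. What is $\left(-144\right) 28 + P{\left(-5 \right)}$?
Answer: $- \frac{8063}{2} \approx -4031.5$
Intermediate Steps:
$P{\left(t \right)} = \frac{1}{2}$ ($P{\left(t \right)} = \frac{t}{2 t} = t \frac{1}{2 t} = \frac{1}{2}$)
$\left(-144\right) 28 + P{\left(-5 \right)} = \left(-144\right) 28 + \frac{1}{2} = -4032 + \frac{1}{2} = - \frac{8063}{2}$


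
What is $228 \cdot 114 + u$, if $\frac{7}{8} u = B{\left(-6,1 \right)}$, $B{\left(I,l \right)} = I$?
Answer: $\frac{181896}{7} \approx 25985.0$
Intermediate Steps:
$u = - \frac{48}{7}$ ($u = \frac{8}{7} \left(-6\right) = - \frac{48}{7} \approx -6.8571$)
$228 \cdot 114 + u = 228 \cdot 114 - \frac{48}{7} = 25992 - \frac{48}{7} = \frac{181896}{7}$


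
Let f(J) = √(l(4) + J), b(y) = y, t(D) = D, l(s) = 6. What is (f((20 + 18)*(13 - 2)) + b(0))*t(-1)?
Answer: -2*√106 ≈ -20.591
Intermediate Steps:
f(J) = √(6 + J)
(f((20 + 18)*(13 - 2)) + b(0))*t(-1) = (√(6 + (20 + 18)*(13 - 2)) + 0)*(-1) = (√(6 + 38*11) + 0)*(-1) = (√(6 + 418) + 0)*(-1) = (√424 + 0)*(-1) = (2*√106 + 0)*(-1) = (2*√106)*(-1) = -2*√106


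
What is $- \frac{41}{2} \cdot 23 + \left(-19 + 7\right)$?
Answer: $- \frac{967}{2} \approx -483.5$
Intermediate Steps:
$- \frac{41}{2} \cdot 23 + \left(-19 + 7\right) = \left(-41\right) \frac{1}{2} \cdot 23 - 12 = \left(- \frac{41}{2}\right) 23 - 12 = - \frac{943}{2} - 12 = - \frac{967}{2}$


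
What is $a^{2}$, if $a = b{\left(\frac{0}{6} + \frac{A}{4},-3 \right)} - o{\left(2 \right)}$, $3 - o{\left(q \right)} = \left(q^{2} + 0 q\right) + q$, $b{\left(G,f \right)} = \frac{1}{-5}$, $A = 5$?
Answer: $\frac{196}{25} \approx 7.84$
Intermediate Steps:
$b{\left(G,f \right)} = - \frac{1}{5}$
$o{\left(q \right)} = 3 - q - q^{2}$ ($o{\left(q \right)} = 3 - \left(\left(q^{2} + 0 q\right) + q\right) = 3 - \left(\left(q^{2} + 0\right) + q\right) = 3 - \left(q^{2} + q\right) = 3 - \left(q + q^{2}\right) = 3 - q - q^{2}$)
$a = \frac{14}{5}$ ($a = - \frac{1}{5} - \left(3 - 2 - 2^{2}\right) = - \frac{1}{5} - \left(3 - 2 - 4\right) = - \frac{1}{5} - -3 = - \frac{1}{5} + 3 = \frac{14}{5} \approx 2.8$)
$a^{2} = \left(\frac{14}{5}\right)^{2} = \frac{196}{25}$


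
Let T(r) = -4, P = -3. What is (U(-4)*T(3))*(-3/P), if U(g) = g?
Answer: 16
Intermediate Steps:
(U(-4)*T(3))*(-3/P) = (-4*(-4))*(-3/(-3)) = 16*(-3*(-⅓)) = 16*1 = 16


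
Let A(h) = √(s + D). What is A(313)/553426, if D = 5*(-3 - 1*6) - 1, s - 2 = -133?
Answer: I*√177/553426 ≈ 2.404e-5*I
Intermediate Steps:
s = -131 (s = 2 - 133 = -131)
D = -46 (D = 5*(-3 - 6) - 1 = 5*(-9) - 1 = -45 - 1 = -46)
A(h) = I*√177 (A(h) = √(-131 - 46) = √(-177) = I*√177)
A(313)/553426 = (I*√177)/553426 = (I*√177)*(1/553426) = I*√177/553426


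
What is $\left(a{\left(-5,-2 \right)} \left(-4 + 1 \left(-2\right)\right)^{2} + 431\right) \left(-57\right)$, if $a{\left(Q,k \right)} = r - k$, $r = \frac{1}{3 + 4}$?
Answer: $- \frac{202749}{7} \approx -28964.0$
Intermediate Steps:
$r = \frac{1}{7} \approx 0.14286$
$a{\left(Q,k \right)} = \frac{1}{7} - k$
$\left(a{\left(-5,-2 \right)} \left(-4 + 1 \left(-2\right)\right)^{2} + 431\right) \left(-57\right) = \left(\left(\frac{1}{7} - -2\right) \left(-4 + 1 \left(-2\right)\right)^{2} + 431\right) \left(-57\right) = \left(\left(\frac{1}{7} + 2\right) \left(-4 - 2\right)^{2} + 431\right) \left(-57\right) = \left(\frac{15 \left(-6\right)^{2}}{7} + 431\right) \left(-57\right) = \left(\frac{15}{7} \cdot 36 + 431\right) \left(-57\right) = \left(\frac{540}{7} + 431\right) \left(-57\right) = \frac{3557}{7} \left(-57\right) = - \frac{202749}{7}$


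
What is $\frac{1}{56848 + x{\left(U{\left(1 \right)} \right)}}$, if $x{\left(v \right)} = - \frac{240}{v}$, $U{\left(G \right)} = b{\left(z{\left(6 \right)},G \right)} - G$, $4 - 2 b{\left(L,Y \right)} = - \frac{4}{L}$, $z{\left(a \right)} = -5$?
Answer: $\frac{1}{56448} \approx 1.7715 \cdot 10^{-5}$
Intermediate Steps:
$b{\left(L,Y \right)} = 2 + \frac{2}{L}$ ($b{\left(L,Y \right)} = 2 - \frac{\left(-4\right) \frac{1}{L}}{2} = 2 + \frac{2}{L}$)
$U{\left(G \right)} = \frac{8}{5} - G$ ($U{\left(G \right)} = \left(2 + \frac{2}{-5}\right) - G = \left(2 + 2 \left(- \frac{1}{5}\right)\right) - G = \left(2 - \frac{2}{5}\right) - G = \frac{8}{5} - G$)
$\frac{1}{56848 + x{\left(U{\left(1 \right)} \right)}} = \frac{1}{56848 - \frac{240}{\frac{8}{5} - 1}} = \frac{1}{56848 - \frac{240}{\frac{3}{5}}} = \frac{1}{56848 - 400} = \frac{1}{56448}$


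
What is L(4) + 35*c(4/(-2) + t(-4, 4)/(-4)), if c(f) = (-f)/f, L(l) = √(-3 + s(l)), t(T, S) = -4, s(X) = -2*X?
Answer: -35 + I*√11 ≈ -35.0 + 3.3166*I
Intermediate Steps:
L(l) = √(-3 - 2*l)
c(f) = -1
L(4) + 35*c(4/(-2) + t(-4, 4)/(-4)) = √(-3 - 2*4) + 35*(-1) = √(-3 - 8) - 35 = √(-11) - 35 = I*√11 - 35 = -35 + I*√11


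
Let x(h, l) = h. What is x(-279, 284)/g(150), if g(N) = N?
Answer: -93/50 ≈ -1.8600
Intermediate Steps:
x(-279, 284)/g(150) = -279/150 = -279*1/150 = -93/50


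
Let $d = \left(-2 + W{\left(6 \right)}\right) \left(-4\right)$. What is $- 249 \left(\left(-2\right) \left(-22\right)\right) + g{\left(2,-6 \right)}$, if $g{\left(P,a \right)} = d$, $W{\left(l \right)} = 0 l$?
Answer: $-10948$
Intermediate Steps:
$W{\left(l \right)} = 0$
$d = 8$ ($d = \left(-2 + 0\right) \left(-4\right) = \left(-2\right) \left(-4\right) = 8$)
$g{\left(P,a \right)} = 8$
$- 249 \left(\left(-2\right) \left(-22\right)\right) + g{\left(2,-6 \right)} = - 249 \left(\left(-2\right) \left(-22\right)\right) + 8 = \left(-249\right) 44 + 8 = -10956 + 8 = -10948$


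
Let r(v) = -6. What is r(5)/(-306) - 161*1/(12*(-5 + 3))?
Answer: 915/136 ≈ 6.7279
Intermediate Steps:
r(5)/(-306) - 161*1/(12*(-5 + 3)) = -6/(-306) - 161*1/(12*(-5 + 3)) = -6*(-1/306) - 161/(12*(-2)) = 1/51 - 161/(-24) = 1/51 - 161*(-1/24) = 1/51 + 161/24 = 915/136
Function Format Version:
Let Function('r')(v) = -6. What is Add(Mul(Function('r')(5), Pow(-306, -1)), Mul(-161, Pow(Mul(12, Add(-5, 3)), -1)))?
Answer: Rational(915, 136) ≈ 6.7279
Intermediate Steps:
Add(Mul(Function('r')(5), Pow(-306, -1)), Mul(-161, Pow(Mul(12, Add(-5, 3)), -1))) = Add(Mul(-6, Pow(-306, -1)), Mul(-161, Pow(Mul(12, Add(-5, 3)), -1))) = Add(Mul(-6, Rational(-1, 306)), Mul(-161, Pow(Mul(12, -2), -1))) = Add(Rational(1, 51), Mul(-161, Pow(-24, -1))) = Add(Rational(1, 51), Mul(-161, Rational(-1, 24))) = Add(Rational(1, 51), Rational(161, 24)) = Rational(915, 136)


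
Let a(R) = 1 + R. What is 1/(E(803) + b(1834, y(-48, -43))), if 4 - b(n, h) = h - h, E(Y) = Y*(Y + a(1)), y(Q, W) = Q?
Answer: 1/646419 ≈ 1.5470e-6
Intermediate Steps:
E(Y) = Y*(2 + Y) (E(Y) = Y*(Y + (1 + 1)) = Y*(Y + 2) = Y*(2 + Y))
b(n, h) = 4 (b(n, h) = 4 - (h - h) = 4 - 1*0 = 4 + 0 = 4)
1/(E(803) + b(1834, y(-48, -43))) = 1/(803*(2 + 803) + 4) = 1/(803*805 + 4) = 1/(646415 + 4) = 1/646419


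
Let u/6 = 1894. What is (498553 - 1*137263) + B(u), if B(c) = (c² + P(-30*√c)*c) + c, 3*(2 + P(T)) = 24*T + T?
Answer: 129490422 - 5682000*√2841 ≈ -1.7337e+8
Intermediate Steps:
P(T) = -2 + 25*T/3 (P(T) = -2 + (24*T + T)/3 = -2 + (25*T)/3 = -2 + 25*T/3)
u = 11364 (u = 6*1894 = 11364)
B(c) = c + c² + c*(-2 - 250*√c) (B(c) = (c² + (-2 + 25*(-30*√c)/3)*c) + c = (c² + (-2 - 250*√c)*c) + c = (c² + c*(-2 - 250*√c)) + c = c + c² + c*(-2 - 250*√c))
(498553 - 1*137263) + B(u) = (498553 - 1*137263) + 11364*(-1 + 11364 - 500*√2841) = (498553 - 137263) + 11364*(-1 + 11364 - 500*√2841) = 361290 + 11364*(-1 + 11364 - 500*√2841) = 361290 + 11364*(11363 - 500*√2841) = 361290 + (129129132 - 5682000*√2841) = 129490422 - 5682000*√2841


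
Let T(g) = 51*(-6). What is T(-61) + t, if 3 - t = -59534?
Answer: 59231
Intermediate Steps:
t = 59537 (t = 3 - 1*(-59534) = 3 + 59534 = 59537)
T(g) = -306
T(-61) + t = -306 + 59537 = 59231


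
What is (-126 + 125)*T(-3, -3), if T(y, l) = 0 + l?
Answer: 3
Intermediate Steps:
T(y, l) = l
(-126 + 125)*T(-3, -3) = (-126 + 125)*(-3) = -1*(-3) = 3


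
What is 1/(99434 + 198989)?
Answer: 1/298423 ≈ 3.3509e-6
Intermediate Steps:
1/(99434 + 198989) = 1/298423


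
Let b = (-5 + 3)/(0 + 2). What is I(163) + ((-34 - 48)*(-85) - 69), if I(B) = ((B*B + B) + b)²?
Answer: 714553262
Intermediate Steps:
b = -1 (b = -2/2 = -2*½ = -1)
I(B) = (-1 + B + B²)² (I(B) = ((B*B + B) - 1)² = ((B² + B) - 1)² = ((B + B²) - 1)² = (-1 + B + B²)²)
I(163) + ((-34 - 48)*(-85) - 69) = (-1 + 163 + 163²)² + ((-34 - 48)*(-85) - 69) = (-1 + 163 + 26569)² + (-82*(-85) - 69) = 26731² + (6970 - 69) = 714546361 + 6901 = 714553262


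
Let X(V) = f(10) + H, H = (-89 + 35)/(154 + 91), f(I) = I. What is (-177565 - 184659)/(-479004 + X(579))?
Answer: 5546555/7334599 ≈ 0.75622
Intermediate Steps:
H = -54/245 ≈ -0.22041
X(V) = 2396/245 (X(V) = 10 - 54/245 = 2396/245)
(-177565 - 184659)/(-479004 + X(579)) = (-177565 - 184659)/(-479004 + 2396/245) = -362224/(-117353584/245) = -362224*(-245/117353584) = 5546555/7334599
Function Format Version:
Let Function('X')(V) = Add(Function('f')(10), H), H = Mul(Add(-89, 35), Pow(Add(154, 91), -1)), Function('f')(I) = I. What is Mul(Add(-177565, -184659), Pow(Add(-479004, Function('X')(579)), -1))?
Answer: Rational(5546555, 7334599) ≈ 0.75622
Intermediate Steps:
H = Rational(-54, 245) (H = Mul(-54, Pow(245, -1)) = Mul(-54, Rational(1, 245)) = Rational(-54, 245) ≈ -0.22041)
Function('X')(V) = Rational(2396, 245) (Function('X')(V) = Add(10, Rational(-54, 245)) = Rational(2396, 245))
Mul(Add(-177565, -184659), Pow(Add(-479004, Function('X')(579)), -1)) = Mul(Add(-177565, -184659), Pow(Add(-479004, Rational(2396, 245)), -1)) = Mul(-362224, Pow(Rational(-117353584, 245), -1)) = Mul(-362224, Rational(-245, 117353584)) = Rational(5546555, 7334599)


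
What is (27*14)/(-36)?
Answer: -21/2 ≈ -10.500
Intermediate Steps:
(27*14)/(-36) = 378*(-1/36) = -21/2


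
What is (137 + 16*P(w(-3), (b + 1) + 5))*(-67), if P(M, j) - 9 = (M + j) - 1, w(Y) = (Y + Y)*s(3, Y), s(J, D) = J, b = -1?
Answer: -3819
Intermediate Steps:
w(Y) = 6*Y (w(Y) = (Y + Y)*3 = (2*Y)*3 = 6*Y)
P(M, j) = 8 + M + j (P(M, j) = 9 + ((M + j) - 1) = 9 + (-1 + M + j) = 8 + M + j)
(137 + 16*P(w(-3), (b + 1) + 5))*(-67) = (137 + 16*(8 + 6*(-3) + ((-1 + 1) + 5)))*(-67) = (137 + 16*(8 - 18 + (0 + 5)))*(-67) = (137 + 16*(8 - 18 + 5))*(-67) = (137 + 16*(-5))*(-67) = (137 - 80)*(-67) = 57*(-67) = -3819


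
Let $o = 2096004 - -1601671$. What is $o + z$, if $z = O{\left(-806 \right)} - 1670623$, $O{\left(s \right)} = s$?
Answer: $2026246$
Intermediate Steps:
$z = -1671429$ ($z = -806 - 1670623 = -1671429$)
$o = 3697675$ ($o = 2096004 + 1601671 = 3697675$)
$o + z = 3697675 - 1671429 = 2026246$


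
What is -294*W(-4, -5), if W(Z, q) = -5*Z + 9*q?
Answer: 7350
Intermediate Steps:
-294*W(-4, -5) = -294*(-5*(-4) + 9*(-5)) = -294*(20 - 45) = -294*(-25) = 7350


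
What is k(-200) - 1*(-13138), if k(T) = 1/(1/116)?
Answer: 13254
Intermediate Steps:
k(T) = 116 (k(T) = 1/(1/116) = 116)
k(-200) - 1*(-13138) = 116 - 1*(-13138) = 116 + 13138 = 13254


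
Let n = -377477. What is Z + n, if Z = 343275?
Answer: -34202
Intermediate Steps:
Z + n = 343275 - 377477 = -34202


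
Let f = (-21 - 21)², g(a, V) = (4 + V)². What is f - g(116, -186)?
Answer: -31360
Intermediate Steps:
f = 1764 (f = (-42)² = 1764)
f - g(116, -186) = 1764 - (4 - 186)² = 1764 - 1*(-182)² = 1764 - 1*33124 = 1764 - 33124 = -31360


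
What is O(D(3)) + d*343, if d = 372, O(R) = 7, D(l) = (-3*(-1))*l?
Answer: 127603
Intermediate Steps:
D(l) = 3*l
O(D(3)) + d*343 = 7 + 372*343 = 7 + 127596 = 127603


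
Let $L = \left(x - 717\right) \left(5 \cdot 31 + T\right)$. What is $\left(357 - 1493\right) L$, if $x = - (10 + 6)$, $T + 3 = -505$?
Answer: $-293938864$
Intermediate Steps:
$T = -508$ ($T = -3 - 505 = -508$)
$x = -16$ ($x = \left(-1\right) 16 = -16$)
$L = 258749$ ($L = \left(-16 - 717\right) \left(5 \cdot 31 - 508\right) = - 733 \left(155 - 508\right) = \left(-733\right) \left(-353\right) = 258749$)
$\left(357 - 1493\right) L = \left(357 - 1493\right) 258749 = \left(-1136\right) 258749 = -293938864$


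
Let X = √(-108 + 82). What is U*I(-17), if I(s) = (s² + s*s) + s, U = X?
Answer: 561*I*√26 ≈ 2860.6*I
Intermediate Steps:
X = I*√26 (X = √(-26) = I*√26 ≈ 5.099*I)
U = I*√26 ≈ 5.099*I
I(s) = s + 2*s² (I(s) = (s² + s²) + s = 2*s² + s = s + 2*s²)
U*I(-17) = (I*√26)*(-17*(1 + 2*(-17))) = (I*√26)*(-17*(1 - 34)) = (I*√26)*(-17*(-33)) = (I*√26)*561 = 561*I*√26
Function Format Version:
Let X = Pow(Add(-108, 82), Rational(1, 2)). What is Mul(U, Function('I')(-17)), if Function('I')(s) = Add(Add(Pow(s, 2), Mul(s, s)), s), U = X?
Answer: Mul(561, I, Pow(26, Rational(1, 2))) ≈ Mul(2860.6, I)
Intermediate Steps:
X = Mul(I, Pow(26, Rational(1, 2))) (X = Pow(-26, Rational(1, 2)) = Mul(I, Pow(26, Rational(1, 2))) ≈ Mul(5.0990, I))
U = Mul(I, Pow(26, Rational(1, 2))) ≈ Mul(5.0990, I)
Function('I')(s) = Add(s, Mul(2, Pow(s, 2))) (Function('I')(s) = Add(Add(Pow(s, 2), Pow(s, 2)), s) = Add(Mul(2, Pow(s, 2)), s) = Add(s, Mul(2, Pow(s, 2))))
Mul(U, Function('I')(-17)) = Mul(Mul(I, Pow(26, Rational(1, 2))), Mul(-17, Add(1, Mul(2, -17)))) = Mul(Mul(I, Pow(26, Rational(1, 2))), Mul(-17, Add(1, -34))) = Mul(Mul(I, Pow(26, Rational(1, 2))), Mul(-17, -33)) = Mul(Mul(I, Pow(26, Rational(1, 2))), 561) = Mul(561, I, Pow(26, Rational(1, 2)))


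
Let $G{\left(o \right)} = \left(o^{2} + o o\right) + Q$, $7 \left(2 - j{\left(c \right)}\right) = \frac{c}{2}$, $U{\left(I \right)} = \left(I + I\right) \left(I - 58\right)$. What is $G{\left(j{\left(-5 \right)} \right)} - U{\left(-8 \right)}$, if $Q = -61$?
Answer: $- \frac{108377}{98} \approx -1105.9$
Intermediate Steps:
$U{\left(I \right)} = 2 I \left(-58 + I\right)$
$j{\left(c \right)} = 2 - \frac{c}{14}$ ($j{\left(c \right)} = 2 - \frac{c \frac{1}{2}}{7} = 2 - \frac{\frac{1}{2} c}{7} = 2 - \frac{c}{14}$)
$G{\left(o \right)} = -61 + 2 o^{2}$ ($G{\left(o \right)} = \left(o^{2} + o o\right) - 61 = \left(o^{2} + o^{2}\right) - 61 = 2 o^{2} - 61 = -61 + 2 o^{2}$)
$G{\left(j{\left(-5 \right)} \right)} - U{\left(-8 \right)} = \left(-61 + 2 \left(2 - - \frac{5}{14}\right)^{2}\right) - 2 \left(-8\right) \left(-58 - 8\right) = \left(-61 + 2 \left(2 + \frac{5}{14}\right)^{2}\right) - 2 \left(-8\right) \left(-66\right) = \left(-61 + 2 \left(\frac{33}{14}\right)^{2}\right) - 1056 = \left(-61 + 2 \cdot \frac{1089}{196}\right) - 1056 = \left(-61 + \frac{1089}{98}\right) - 1056 = - \frac{4889}{98} - 1056 = - \frac{108377}{98}$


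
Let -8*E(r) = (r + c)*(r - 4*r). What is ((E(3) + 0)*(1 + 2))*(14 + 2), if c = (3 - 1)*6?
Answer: 810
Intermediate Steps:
c = 12 (c = 2*6 = 12)
E(r) = 3*r*(12 + r)/8 (E(r) = -(r + 12)*(r - 4*r)/8 = -(12 + r)*(-3*r)/8 = -(-3)*r*(12 + r)/8 = 3*r*(12 + r)/8)
((E(3) + 0)*(1 + 2))*(14 + 2) = (((3/8)*3*(12 + 3) + 0)*(1 + 2))*(14 + 2) = (((3/8)*3*15 + 0)*3)*16 = ((135/8 + 0)*3)*16 = ((135/8)*3)*16 = (405/8)*16 = 810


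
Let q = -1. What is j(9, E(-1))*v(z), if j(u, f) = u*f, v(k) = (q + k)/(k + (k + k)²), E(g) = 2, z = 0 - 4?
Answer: -3/2 ≈ -1.5000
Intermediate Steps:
z = -4
v(k) = (-1 + k)/(k + 4*k²) (v(k) = (-1 + k)/(k + (k + k)²) = (-1 + k)/(k + (2*k)²) = (-1 + k)/(k + 4*k²))
j(u, f) = f*u
j(9, E(-1))*v(z) = (2*9)*((-1 - 4)/((-4)*(1 + 4*(-4)))) = 18*(-¼*(-5)/(1 - 16)) = 18*(-¼*(-5)/(-15)) = 18*(-¼*(-1/15)*(-5)) = 18*(-1/12) = -3/2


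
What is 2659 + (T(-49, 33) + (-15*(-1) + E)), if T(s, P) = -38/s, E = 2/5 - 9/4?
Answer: 2619467/980 ≈ 2672.9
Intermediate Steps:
E = -37/20 (E = 2*(⅕) - 9*¼ = ⅖ - 9/4 = -37/20 ≈ -1.8500)
2659 + (T(-49, 33) + (-15*(-1) + E)) = 2659 + (-38/(-49) + (-15*(-1) - 37/20)) = 2659 + (-38*(-1/49) + (15 - 37/20)) = 2659 + (38/49 + 263/20) = 2659 + 13647/980 = 2619467/980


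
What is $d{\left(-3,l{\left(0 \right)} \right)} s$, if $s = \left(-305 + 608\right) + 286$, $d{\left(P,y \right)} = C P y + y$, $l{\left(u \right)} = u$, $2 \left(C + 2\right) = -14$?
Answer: $0$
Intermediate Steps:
$C = -9$ ($C = -2 + \frac{1}{2} \left(-14\right) = -2 - 7 = -9$)
$d{\left(P,y \right)} = y - 9 P y$ ($d{\left(P,y \right)} = - 9 P y + y = y - 9 P y$)
$s = 589$ ($s = 303 + 286 = 589$)
$d{\left(-3,l{\left(0 \right)} \right)} s = 0 \left(1 - -27\right) 589 = 0 \left(1 + 27\right) 589 = 0 \cdot 28 \cdot 589 = 0 \cdot 589 = 0$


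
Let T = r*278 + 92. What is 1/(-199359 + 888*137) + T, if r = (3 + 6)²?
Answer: 1756864829/77703 ≈ 22610.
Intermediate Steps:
r = 81 (r = 9² = 81)
T = 22610 (T = 81*278 + 92 = 22518 + 92 = 22610)
1/(-199359 + 888*137) + T = 1/(-199359 + 888*137) + 22610 = 1/(-199359 + 121656) + 22610 = 1/(-77703) + 22610 = -1/77703 + 22610 = 1756864829/77703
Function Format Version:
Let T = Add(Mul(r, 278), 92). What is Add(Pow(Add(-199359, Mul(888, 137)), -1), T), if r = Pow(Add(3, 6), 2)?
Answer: Rational(1756864829, 77703) ≈ 22610.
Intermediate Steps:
r = 81 (r = Pow(9, 2) = 81)
T = 22610 (T = Add(Mul(81, 278), 92) = Add(22518, 92) = 22610)
Add(Pow(Add(-199359, Mul(888, 137)), -1), T) = Add(Pow(Add(-199359, Mul(888, 137)), -1), 22610) = Add(Pow(Add(-199359, 121656), -1), 22610) = Add(Pow(-77703, -1), 22610) = Add(Rational(-1, 77703), 22610) = Rational(1756864829, 77703)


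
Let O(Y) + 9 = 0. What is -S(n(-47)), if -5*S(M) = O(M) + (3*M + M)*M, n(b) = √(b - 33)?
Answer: -329/5 ≈ -65.800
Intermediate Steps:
O(Y) = -9 (O(Y) = -9 + 0 = -9)
n(b) = √(-33 + b)
S(M) = 9/5 - 4*M²/5 (S(M) = -(-9 + (3*M + M)*M)/5 = -(-9 + (4*M)*M)/5 = -(-9 + 4*M²)/5 = 9/5 - 4*M²/5)
-S(n(-47)) = -(9/5 - 4*(√(-33 - 47))²/5) = -(9/5 - 4*(√(-80))²/5) = -(9/5 - 4*(4*I*√5)²/5) = -(9/5 - ⅘*(-80)) = -(9/5 + 64) = -1*329/5 = -329/5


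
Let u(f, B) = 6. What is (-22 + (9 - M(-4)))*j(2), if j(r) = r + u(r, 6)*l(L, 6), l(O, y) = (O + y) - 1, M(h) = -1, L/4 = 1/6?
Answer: -432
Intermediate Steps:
L = ⅔ (L = 4*(1/6) = 4*(1*(⅙)) = 4*(⅙) = ⅔ ≈ 0.66667)
l(O, y) = -1 + O + y
j(r) = 34 + r (j(r) = r + 6*(-1 + ⅔ + 6) = r + 6*(17/3) = r + 34 = 34 + r)
(-22 + (9 - M(-4)))*j(2) = (-22 + (9 - 1*(-1)))*(34 + 2) = (-22 + (9 + 1))*36 = (-22 + 10)*36 = -12*36 = -432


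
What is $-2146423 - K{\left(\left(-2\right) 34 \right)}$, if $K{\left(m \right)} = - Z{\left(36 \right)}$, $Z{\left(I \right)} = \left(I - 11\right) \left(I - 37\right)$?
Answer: $-2146448$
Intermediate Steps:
$Z{\left(I \right)} = \left(-37 + I\right) \left(-11 + I\right)$ ($Z{\left(I \right)} = \left(-11 + I\right) \left(-37 + I\right) = \left(-37 + I\right) \left(-11 + I\right)$)
$K{\left(m \right)} = 25$ ($K{\left(m \right)} = - (407 + 36^{2} - 1728) = - (407 + 1296 - 1728) = \left(-1\right) \left(-25\right) = 25$)
$-2146423 - K{\left(\left(-2\right) 34 \right)} = -2146423 - 25 = -2146448$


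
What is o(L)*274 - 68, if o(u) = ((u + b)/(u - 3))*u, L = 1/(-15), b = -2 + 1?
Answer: -25652/345 ≈ -74.354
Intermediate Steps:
b = -1
L = -1/15 ≈ -0.066667
o(u) = u*(-1 + u)/(-3 + u) (o(u) = ((u - 1)/(u - 3))*u = ((-1 + u)/(-3 + u))*u = u*(-1 + u)/(-3 + u))
o(L)*274 - 68 = -(-1 - 1/15)/(15*(-3 - 1/15))*274 - 68 = -1/15*(-16/15)/(-46/15)*274 - 68 = -1/15*(-15/46)*(-16/15)*274 - 68 = -8/345*274 - 68 = -2192/345 - 68 = -25652/345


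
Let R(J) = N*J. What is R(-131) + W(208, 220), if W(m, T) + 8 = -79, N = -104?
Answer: 13537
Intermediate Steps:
W(m, T) = -87 (W(m, T) = -8 - 79 = -87)
R(J) = -104*J
R(-131) + W(208, 220) = -104*(-131) - 87 = 13624 - 87 = 13537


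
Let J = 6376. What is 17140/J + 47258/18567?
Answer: 154888847/29595798 ≈ 5.2335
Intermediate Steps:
17140/J + 47258/18567 = 17140/6376 + 47258/18567 = 17140*(1/6376) + 47258*(1/18567) = 4285/1594 + 47258/18567 = 154888847/29595798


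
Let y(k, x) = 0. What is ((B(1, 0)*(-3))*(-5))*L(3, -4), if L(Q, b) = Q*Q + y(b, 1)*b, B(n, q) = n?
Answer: 135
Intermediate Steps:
L(Q, b) = Q² (L(Q, b) = Q*Q + 0*b = Q² + 0 = Q²)
((B(1, 0)*(-3))*(-5))*L(3, -4) = ((1*(-3))*(-5))*3² = -3*(-5)*9 = 15*9 = 135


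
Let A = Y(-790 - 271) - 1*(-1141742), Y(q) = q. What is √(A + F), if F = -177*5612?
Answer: 3*√16373 ≈ 383.87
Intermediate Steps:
A = 1140681 (A = (-790 - 271) - 1*(-1141742) = -1061 + 1141742 = 1140681)
F = -993324
√(A + F) = √(1140681 - 993324) = √147357 = 3*√16373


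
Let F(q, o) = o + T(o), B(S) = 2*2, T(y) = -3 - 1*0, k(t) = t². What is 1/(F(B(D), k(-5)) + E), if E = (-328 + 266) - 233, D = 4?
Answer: -1/273 ≈ -0.0036630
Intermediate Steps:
T(y) = -3 (T(y) = -3 + 0 = -3)
B(S) = 4
E = -295 (E = -62 - 233 = -295)
F(q, o) = -3 + o (F(q, o) = o - 3 = -3 + o)
1/(F(B(D), k(-5)) + E) = 1/((-3 + (-5)²) - 295) = 1/((-3 + 25) - 295) = 1/(22 - 295) = 1/(-273) = -1/273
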